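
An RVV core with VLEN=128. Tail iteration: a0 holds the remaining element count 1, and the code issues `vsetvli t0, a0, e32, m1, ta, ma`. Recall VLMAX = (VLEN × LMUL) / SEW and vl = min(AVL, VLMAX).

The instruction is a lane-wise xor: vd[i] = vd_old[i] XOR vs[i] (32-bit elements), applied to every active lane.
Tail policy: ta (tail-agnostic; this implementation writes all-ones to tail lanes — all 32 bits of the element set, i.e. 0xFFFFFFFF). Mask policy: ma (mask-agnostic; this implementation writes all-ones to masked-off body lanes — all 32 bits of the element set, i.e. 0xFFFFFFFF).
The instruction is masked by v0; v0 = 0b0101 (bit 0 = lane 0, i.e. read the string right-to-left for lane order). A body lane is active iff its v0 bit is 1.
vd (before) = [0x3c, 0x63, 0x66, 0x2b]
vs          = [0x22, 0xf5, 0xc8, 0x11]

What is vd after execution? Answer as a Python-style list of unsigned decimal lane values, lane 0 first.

vd = [30, 4294967295, 4294967295, 4294967295]

VLMAX = VLEN×LMUL/SEW = 128×1/32 = 4
vl = min(AVL, VLMAX) = min(1, 4) = 1
lane  0: xor(0x3c,0x22) ⇒ 0x1e
lane  1: tail/ones ⇒ 0xffffffff
lane  2: tail/ones ⇒ 0xffffffff
lane  3: tail/ones ⇒ 0xffffffff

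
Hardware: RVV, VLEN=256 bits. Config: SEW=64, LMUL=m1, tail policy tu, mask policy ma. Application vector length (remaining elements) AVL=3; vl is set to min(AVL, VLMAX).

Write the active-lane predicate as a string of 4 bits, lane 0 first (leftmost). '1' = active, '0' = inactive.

predicate = 1110

lanes per group: 256·1/64 = 4
vl = min(AVL, VLMAX) = min(3, 4) = 3
bits (lane 0 leftmost): 1110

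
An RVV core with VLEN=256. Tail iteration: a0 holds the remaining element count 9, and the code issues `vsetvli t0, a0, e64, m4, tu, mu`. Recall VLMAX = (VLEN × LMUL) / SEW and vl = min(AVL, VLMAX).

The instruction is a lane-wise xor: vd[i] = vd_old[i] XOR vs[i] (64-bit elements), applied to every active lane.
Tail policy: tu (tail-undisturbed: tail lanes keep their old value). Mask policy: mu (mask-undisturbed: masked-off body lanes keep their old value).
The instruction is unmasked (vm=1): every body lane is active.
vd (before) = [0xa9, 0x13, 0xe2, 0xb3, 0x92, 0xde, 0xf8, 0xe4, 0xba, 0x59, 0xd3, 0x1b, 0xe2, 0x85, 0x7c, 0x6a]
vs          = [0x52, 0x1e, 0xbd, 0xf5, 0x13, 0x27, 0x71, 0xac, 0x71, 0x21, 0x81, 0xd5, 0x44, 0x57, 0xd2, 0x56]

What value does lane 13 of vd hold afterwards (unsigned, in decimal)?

VLMAX = VLEN×LMUL/SEW = 256×4/64 = 16
vl ← min(9, 16) = 9
lane  0: xor(0xa9,0x52) ⇒ 0xfb
lane  1: xor(0x13,0x1e) ⇒ 0x0d
lane  2: xor(0xe2,0xbd) ⇒ 0x5f
lane  3: xor(0xb3,0xf5) ⇒ 0x46
lane  4: xor(0x92,0x13) ⇒ 0x81
lane  5: xor(0xde,0x27) ⇒ 0xf9
lane  6: xor(0xf8,0x71) ⇒ 0x89
lane  7: xor(0xe4,0xac) ⇒ 0x48
lane  8: xor(0xba,0x71) ⇒ 0xcb
lane  9: tail/keep ⇒ 0x59
lane 10: tail/keep ⇒ 0xd3
lane 11: tail/keep ⇒ 0x1b
lane 12: tail/keep ⇒ 0xe2
lane 13: tail/keep ⇒ 0x85
lane 14: tail/keep ⇒ 0x7c
lane 15: tail/keep ⇒ 0x6a

vd[13] = 133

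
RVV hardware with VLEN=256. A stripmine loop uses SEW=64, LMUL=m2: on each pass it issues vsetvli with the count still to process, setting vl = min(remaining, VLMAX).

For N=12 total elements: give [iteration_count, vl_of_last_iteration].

[iterations, last_vl] = [2, 4]

lanes per group: 256·2/64 = 8
12 elements at 8/iter → 2 passes, remainder 4 on the last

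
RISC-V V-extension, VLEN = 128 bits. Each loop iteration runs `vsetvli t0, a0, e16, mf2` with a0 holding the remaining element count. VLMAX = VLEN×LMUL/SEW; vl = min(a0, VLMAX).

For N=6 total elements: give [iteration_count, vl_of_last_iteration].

VLMAX = (128 × 1/2) / 16 = 4 lanes
N=6: ⌈6/4⌉ = 2 iters; last vl = 6 − 1×4 = 2

[iterations, last_vl] = [2, 2]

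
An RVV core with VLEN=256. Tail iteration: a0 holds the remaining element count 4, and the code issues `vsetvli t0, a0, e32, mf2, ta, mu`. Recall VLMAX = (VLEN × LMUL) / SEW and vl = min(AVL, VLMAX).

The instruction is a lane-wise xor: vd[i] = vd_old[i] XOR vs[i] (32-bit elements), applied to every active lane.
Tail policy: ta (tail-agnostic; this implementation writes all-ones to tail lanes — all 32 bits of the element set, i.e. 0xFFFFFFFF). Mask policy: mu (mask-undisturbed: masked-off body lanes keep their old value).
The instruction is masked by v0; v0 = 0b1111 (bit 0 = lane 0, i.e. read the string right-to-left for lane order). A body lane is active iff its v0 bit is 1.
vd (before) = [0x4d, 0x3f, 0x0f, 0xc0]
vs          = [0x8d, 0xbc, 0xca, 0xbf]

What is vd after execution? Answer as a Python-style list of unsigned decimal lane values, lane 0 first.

lanes per group: 256·1/2/32 = 4
vl = min(AVL, VLMAX) = min(4, 4) = 4
lane  0: xor(0x4d,0x8d) ⇒ 0xc0
lane  1: xor(0x3f,0xbc) ⇒ 0x83
lane  2: xor(0x0f,0xca) ⇒ 0xc5
lane  3: xor(0xc0,0xbf) ⇒ 0x7f

vd = [192, 131, 197, 127]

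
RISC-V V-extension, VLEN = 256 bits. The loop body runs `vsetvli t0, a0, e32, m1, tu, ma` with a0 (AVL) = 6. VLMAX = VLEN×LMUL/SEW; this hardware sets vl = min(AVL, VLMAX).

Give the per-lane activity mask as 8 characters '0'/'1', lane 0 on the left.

predicate = 11111100

VLMAX = (256 × 1) / 32 = 8 lanes
vl = min(AVL, VLMAX) = min(6, 8) = 6
bits (lane 0 leftmost): 11111100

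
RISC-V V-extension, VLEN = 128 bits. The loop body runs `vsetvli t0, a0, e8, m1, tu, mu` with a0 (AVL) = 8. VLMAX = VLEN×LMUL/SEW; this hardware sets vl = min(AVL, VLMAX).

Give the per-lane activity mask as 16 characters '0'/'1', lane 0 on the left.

VLMAX = VLEN×LMUL/SEW = 128×1/8 = 16
vl ← min(8, 16) = 8
bits (lane 0 leftmost): 1111111100000000

predicate = 1111111100000000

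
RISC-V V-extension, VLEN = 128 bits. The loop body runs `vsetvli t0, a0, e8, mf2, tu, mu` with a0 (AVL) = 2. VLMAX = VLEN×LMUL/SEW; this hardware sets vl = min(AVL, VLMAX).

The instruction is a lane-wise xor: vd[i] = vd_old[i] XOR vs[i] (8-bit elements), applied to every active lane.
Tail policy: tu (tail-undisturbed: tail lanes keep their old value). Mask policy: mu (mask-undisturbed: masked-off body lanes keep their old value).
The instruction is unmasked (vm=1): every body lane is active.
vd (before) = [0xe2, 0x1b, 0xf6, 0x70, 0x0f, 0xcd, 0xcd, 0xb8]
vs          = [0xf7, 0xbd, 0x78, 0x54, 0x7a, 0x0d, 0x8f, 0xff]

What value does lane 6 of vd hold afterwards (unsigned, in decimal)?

VLMAX = VLEN×LMUL/SEW = 128×1/2/8 = 8
AVL=2 ≤ VLMAX=8, so vl = 2
lane  0: xor(0xe2,0xf7) ⇒ 0x15
lane  1: xor(0x1b,0xbd) ⇒ 0xa6
lane  2: tail/keep ⇒ 0xf6
lane  3: tail/keep ⇒ 0x70
lane  4: tail/keep ⇒ 0x0f
lane  5: tail/keep ⇒ 0xcd
lane  6: tail/keep ⇒ 0xcd
lane  7: tail/keep ⇒ 0xb8

vd[6] = 205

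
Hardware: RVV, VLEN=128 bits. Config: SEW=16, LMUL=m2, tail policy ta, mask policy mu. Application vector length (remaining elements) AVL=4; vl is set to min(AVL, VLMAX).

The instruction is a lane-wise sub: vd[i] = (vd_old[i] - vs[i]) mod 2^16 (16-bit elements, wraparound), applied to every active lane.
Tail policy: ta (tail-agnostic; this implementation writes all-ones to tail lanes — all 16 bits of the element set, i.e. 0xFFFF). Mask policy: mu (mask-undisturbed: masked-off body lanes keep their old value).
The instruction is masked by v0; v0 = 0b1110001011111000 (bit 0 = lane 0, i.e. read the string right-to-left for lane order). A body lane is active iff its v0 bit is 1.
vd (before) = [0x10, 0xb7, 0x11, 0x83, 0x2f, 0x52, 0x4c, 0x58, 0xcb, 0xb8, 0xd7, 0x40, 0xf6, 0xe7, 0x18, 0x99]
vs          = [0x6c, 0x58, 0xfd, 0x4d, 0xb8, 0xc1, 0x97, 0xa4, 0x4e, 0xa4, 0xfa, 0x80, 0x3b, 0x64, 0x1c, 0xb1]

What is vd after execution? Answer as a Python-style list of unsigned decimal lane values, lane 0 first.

vd = [16, 183, 17, 54, 65535, 65535, 65535, 65535, 65535, 65535, 65535, 65535, 65535, 65535, 65535, 65535]

VLMAX = VLEN×LMUL/SEW = 128×2/16 = 16
AVL=4 ≤ VLMAX=16, so vl = 4
vd[0] mask-off/keep -> 0x10
vd[1] mask-off/keep -> 0xb7
vd[2] mask-off/keep -> 0x11
vd[3] sub(0x83,0x4d) -> 0x36
vd[4] tail/ones -> 0xffff
vd[5] tail/ones -> 0xffff
vd[6] tail/ones -> 0xffff
vd[7] tail/ones -> 0xffff
vd[8] tail/ones -> 0xffff
vd[9] tail/ones -> 0xffff
vd[10] tail/ones -> 0xffff
vd[11] tail/ones -> 0xffff
vd[12] tail/ones -> 0xffff
vd[13] tail/ones -> 0xffff
vd[14] tail/ones -> 0xffff
vd[15] tail/ones -> 0xffff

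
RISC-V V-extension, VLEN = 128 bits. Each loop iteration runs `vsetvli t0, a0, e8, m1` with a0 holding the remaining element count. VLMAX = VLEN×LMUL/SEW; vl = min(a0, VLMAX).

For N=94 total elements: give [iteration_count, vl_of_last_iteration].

[iterations, last_vl] = [6, 14]

VLMAX = (128 × 1) / 8 = 16 lanes
N=94: ⌈94/16⌉ = 6 iters; last vl = 94 − 5×16 = 14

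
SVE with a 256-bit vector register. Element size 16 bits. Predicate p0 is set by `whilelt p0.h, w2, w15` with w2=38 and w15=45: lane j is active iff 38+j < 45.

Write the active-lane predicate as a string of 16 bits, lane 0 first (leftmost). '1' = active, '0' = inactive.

register lanes = 256/16 = 16
whilelt: lane j active iff 38+j < 45 → j < 7 → 7 active
bits (lane 0 leftmost): 1111111000000000

predicate = 1111111000000000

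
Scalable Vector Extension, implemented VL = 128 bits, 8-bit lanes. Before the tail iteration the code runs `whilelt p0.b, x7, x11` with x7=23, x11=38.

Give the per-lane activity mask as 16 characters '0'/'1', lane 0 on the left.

predicate = 1111111111111110

register lanes = 128/8 = 16
p0[j] = (23+j < 38); true for j=0..14 → 15 lanes set
bits (lane 0 leftmost): 1111111111111110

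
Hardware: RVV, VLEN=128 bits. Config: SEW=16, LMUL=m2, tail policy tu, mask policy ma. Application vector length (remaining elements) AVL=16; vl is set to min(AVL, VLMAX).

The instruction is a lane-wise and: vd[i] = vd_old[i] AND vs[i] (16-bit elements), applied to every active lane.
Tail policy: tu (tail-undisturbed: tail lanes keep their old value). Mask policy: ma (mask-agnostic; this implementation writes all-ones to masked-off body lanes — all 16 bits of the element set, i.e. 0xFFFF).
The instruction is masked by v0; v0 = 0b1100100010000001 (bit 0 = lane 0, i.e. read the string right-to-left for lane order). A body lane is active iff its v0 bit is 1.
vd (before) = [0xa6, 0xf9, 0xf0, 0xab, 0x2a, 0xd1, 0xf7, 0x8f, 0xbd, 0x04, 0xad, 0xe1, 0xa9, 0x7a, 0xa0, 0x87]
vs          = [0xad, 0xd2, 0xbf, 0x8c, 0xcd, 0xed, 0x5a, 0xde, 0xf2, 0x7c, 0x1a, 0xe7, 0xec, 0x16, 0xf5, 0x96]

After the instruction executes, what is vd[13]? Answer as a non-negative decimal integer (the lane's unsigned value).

VLMAX = (128 × 2) / 16 = 16 lanes
vl = min(AVL, VLMAX) = min(16, 16) = 16
lane  0: and(0xa6,0xad) ⇒ 0xa4
lane  1: mask-off/ones ⇒ 0xffff
lane  2: mask-off/ones ⇒ 0xffff
lane  3: mask-off/ones ⇒ 0xffff
lane  4: mask-off/ones ⇒ 0xffff
lane  5: mask-off/ones ⇒ 0xffff
lane  6: mask-off/ones ⇒ 0xffff
lane  7: and(0x8f,0xde) ⇒ 0x8e
lane  8: mask-off/ones ⇒ 0xffff
lane  9: mask-off/ones ⇒ 0xffff
lane 10: mask-off/ones ⇒ 0xffff
lane 11: and(0xe1,0xe7) ⇒ 0xe1
lane 12: mask-off/ones ⇒ 0xffff
lane 13: mask-off/ones ⇒ 0xffff
lane 14: and(0xa0,0xf5) ⇒ 0xa0
lane 15: and(0x87,0x96) ⇒ 0x86

vd[13] = 65535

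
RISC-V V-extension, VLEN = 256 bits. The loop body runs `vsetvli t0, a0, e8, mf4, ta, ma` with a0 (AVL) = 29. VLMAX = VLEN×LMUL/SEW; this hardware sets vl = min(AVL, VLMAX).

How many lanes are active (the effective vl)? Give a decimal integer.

VLMAX = (256 × 1/4) / 8 = 8 lanes
vl = min(AVL, VLMAX) = min(29, 8) = 8

vl = 8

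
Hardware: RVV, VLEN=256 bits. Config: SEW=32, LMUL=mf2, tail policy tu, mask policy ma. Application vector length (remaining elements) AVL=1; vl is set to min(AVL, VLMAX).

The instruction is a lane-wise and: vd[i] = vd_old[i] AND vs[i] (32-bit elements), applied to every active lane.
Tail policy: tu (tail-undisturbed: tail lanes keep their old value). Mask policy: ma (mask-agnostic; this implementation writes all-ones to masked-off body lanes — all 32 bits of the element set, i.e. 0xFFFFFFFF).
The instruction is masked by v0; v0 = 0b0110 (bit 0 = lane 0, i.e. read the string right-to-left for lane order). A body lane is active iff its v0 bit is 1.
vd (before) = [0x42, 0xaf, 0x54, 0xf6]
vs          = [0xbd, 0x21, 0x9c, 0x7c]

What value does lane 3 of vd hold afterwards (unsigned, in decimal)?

VLMAX = (256 × 1/2) / 32 = 4 lanes
vl = min(AVL, VLMAX) = min(1, 4) = 1
  i=0: mask-off/ones → 4294967295
  i=1: tail/keep → 175
  i=2: tail/keep → 84
  i=3: tail/keep → 246

vd[3] = 246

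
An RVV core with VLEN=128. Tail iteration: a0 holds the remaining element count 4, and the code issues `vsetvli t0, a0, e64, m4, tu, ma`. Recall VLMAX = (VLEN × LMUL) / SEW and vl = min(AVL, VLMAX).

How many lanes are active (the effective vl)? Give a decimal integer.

lanes per group: 128·4/64 = 8
vl = min(AVL, VLMAX) = min(4, 8) = 4

vl = 4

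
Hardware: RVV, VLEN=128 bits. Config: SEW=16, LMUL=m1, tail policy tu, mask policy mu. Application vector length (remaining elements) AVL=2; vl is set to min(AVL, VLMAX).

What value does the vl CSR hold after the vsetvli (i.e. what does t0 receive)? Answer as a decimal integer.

VLMAX = (128 × 1) / 16 = 8 lanes
vl = min(AVL, VLMAX) = min(2, 8) = 2

vl = 2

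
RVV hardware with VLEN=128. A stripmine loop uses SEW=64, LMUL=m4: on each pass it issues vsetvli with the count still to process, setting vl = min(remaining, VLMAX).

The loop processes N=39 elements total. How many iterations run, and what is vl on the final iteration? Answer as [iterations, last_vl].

VLMAX = VLEN×LMUL/SEW = 128×4/64 = 8
39 elements at 8/iter → 5 passes, remainder 7 on the last

[iterations, last_vl] = [5, 7]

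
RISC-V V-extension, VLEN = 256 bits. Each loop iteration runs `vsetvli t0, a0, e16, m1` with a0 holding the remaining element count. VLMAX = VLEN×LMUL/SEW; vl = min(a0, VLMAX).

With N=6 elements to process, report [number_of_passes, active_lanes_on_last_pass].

[iterations, last_vl] = [1, 6]

VLMAX = (256 × 1) / 16 = 16 lanes
6 elements at 16/iter → 1 passes, remainder 6 on the last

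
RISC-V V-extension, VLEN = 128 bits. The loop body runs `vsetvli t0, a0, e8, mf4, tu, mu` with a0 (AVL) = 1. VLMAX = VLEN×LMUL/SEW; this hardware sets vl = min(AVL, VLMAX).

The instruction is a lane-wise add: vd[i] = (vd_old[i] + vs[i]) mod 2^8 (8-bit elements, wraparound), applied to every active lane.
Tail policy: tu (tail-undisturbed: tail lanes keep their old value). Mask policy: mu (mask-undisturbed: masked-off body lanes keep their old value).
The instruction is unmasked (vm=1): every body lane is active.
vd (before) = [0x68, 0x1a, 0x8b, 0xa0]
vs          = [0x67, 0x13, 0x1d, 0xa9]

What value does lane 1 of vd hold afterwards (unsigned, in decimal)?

vd[1] = 26

VLMAX = VLEN×LMUL/SEW = 128×1/4/8 = 4
vl ← min(1, 4) = 1
lane  0: add(0x68,0x67) ⇒ 0xcf
lane  1: tail/keep ⇒ 0x1a
lane  2: tail/keep ⇒ 0x8b
lane  3: tail/keep ⇒ 0xa0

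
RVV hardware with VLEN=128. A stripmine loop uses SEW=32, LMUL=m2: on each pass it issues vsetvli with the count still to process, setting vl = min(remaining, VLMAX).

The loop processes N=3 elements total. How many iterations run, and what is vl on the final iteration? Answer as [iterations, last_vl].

VLMAX = (128 × 2) / 32 = 8 lanes
3 elements at 8/iter → 1 passes, remainder 3 on the last

[iterations, last_vl] = [1, 3]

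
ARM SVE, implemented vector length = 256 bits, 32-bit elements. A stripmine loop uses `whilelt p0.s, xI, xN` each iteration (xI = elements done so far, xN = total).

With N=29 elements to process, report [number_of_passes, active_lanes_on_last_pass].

[iterations, last_vl] = [4, 5]

256-bit reg / 32-bit elem → 8 lanes
29 elements at 8/iter → 4 passes, remainder 5 on the last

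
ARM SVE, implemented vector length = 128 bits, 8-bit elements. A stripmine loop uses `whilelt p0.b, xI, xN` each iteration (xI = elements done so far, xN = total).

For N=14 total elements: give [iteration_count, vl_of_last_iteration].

register lanes = 128/8 = 16
iterations = ceil(14/16) = 1; final-pass vl = 14

[iterations, last_vl] = [1, 14]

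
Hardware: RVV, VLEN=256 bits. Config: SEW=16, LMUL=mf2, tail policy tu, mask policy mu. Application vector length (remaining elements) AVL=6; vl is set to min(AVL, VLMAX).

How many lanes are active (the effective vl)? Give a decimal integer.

vl = 6

VLMAX = (256 × 1/2) / 16 = 8 lanes
vl = min(AVL, VLMAX) = min(6, 8) = 6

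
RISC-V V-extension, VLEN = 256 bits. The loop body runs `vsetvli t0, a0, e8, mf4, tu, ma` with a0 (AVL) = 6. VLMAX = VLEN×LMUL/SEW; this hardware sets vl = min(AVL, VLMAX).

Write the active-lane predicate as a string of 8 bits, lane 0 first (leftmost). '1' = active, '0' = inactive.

VLMAX = (256 × 1/4) / 8 = 8 lanes
vl ← min(6, 8) = 6
bits (lane 0 leftmost): 11111100

predicate = 11111100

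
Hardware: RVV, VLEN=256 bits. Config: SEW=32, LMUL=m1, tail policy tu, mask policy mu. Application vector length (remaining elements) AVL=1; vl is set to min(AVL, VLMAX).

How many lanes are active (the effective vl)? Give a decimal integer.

lanes per group: 256·1/32 = 8
vl = min(AVL, VLMAX) = min(1, 8) = 1

vl = 1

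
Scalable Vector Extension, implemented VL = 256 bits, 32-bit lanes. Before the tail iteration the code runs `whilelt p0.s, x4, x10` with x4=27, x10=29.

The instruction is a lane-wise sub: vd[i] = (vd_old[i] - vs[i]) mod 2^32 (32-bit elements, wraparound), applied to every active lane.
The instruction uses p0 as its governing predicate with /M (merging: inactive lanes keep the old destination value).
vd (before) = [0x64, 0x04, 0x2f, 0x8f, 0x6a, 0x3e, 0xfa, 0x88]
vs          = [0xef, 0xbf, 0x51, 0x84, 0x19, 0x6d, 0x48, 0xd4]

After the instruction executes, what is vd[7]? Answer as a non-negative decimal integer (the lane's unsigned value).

256-bit reg / 32-bit elem → 8 lanes
p0[j] = (27+j < 29); true for j=0..1 → 2 lanes set
  i=0: sub(0x64,0xef) → 4294967157
  i=1: sub(0x04,0xbf) → 4294967109
  i=2: tail/keep → 47
  i=3: tail/keep → 143
  i=4: tail/keep → 106
  i=5: tail/keep → 62
  i=6: tail/keep → 250
  i=7: tail/keep → 136

vd[7] = 136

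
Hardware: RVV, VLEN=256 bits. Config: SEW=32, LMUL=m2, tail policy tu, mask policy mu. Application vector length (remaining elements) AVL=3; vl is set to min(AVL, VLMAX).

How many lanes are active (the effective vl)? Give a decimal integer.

VLMAX = VLEN×LMUL/SEW = 256×2/32 = 16
AVL=3 ≤ VLMAX=16, so vl = 3

vl = 3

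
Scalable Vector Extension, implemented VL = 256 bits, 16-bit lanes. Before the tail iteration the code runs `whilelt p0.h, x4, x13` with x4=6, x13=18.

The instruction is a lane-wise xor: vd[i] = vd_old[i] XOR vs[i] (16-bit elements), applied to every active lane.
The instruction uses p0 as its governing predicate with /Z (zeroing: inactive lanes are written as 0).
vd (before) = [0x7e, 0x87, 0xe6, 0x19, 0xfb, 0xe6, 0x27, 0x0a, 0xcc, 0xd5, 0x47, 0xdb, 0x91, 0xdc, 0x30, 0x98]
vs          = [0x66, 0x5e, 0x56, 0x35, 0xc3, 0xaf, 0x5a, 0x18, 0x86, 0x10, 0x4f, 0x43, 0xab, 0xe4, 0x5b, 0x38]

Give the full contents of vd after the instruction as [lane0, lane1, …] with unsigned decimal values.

lane count: 256 div 16 = 16
active while 6+j < 18, i.e. j ∈ [0,12) capped at 16 ⇒ 12
  i=0: xor(0x7e,0x66) → 24
  i=1: xor(0x87,0x5e) → 217
  i=2: xor(0xe6,0x56) → 176
  i=3: xor(0x19,0x35) → 44
  i=4: xor(0xfb,0xc3) → 56
  i=5: xor(0xe6,0xaf) → 73
  i=6: xor(0x27,0x5a) → 125
  i=7: xor(0x0a,0x18) → 18
  i=8: xor(0xcc,0x86) → 74
  i=9: xor(0xd5,0x10) → 197
  i=10: xor(0x47,0x4f) → 8
  i=11: xor(0xdb,0x43) → 152
  i=12: tail/zero → 0
  i=13: tail/zero → 0
  i=14: tail/zero → 0
  i=15: tail/zero → 0

vd = [24, 217, 176, 44, 56, 73, 125, 18, 74, 197, 8, 152, 0, 0, 0, 0]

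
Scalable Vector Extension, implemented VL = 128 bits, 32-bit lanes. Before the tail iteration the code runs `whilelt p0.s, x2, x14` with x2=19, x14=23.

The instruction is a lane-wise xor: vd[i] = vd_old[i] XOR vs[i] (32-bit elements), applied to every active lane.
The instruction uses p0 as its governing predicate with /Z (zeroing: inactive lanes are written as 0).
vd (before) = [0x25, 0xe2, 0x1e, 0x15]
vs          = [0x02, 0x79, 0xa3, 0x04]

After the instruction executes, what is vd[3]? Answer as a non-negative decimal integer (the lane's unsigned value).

vd[3] = 17

register lanes = 128/32 = 4
active while 19+j < 23, i.e. j ∈ [0,4) capped at 4 ⇒ 4
vd[0] xor(0x25,0x02) -> 0x27
vd[1] xor(0xe2,0x79) -> 0x9b
vd[2] xor(0x1e,0xa3) -> 0xbd
vd[3] xor(0x15,0x04) -> 0x11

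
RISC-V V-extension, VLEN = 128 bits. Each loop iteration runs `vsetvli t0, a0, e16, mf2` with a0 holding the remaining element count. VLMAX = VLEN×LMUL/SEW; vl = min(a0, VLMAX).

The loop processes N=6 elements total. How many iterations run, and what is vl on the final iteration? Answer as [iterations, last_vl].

[iterations, last_vl] = [2, 2]

VLMAX = (128 × 1/2) / 16 = 4 lanes
iterations = ceil(6/4) = 2; final-pass vl = 2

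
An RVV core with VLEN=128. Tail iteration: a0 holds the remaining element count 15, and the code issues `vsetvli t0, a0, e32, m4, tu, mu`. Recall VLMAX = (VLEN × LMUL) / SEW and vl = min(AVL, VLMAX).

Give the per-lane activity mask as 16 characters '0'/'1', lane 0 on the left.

VLMAX = (128 × 4) / 32 = 16 lanes
vl = min(AVL, VLMAX) = min(15, 16) = 15
bits (lane 0 leftmost): 1111111111111110

predicate = 1111111111111110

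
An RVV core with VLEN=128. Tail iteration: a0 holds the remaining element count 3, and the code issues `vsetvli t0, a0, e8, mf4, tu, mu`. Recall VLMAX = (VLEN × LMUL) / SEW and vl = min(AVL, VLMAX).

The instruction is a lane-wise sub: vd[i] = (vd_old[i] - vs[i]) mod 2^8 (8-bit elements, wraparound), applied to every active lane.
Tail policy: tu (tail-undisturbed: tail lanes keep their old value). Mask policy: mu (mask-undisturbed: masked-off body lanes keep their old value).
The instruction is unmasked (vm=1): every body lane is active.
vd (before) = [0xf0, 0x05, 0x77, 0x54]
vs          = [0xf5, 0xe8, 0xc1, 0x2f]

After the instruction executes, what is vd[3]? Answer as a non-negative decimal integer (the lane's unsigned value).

vd[3] = 84

VLMAX = VLEN×LMUL/SEW = 128×1/4/8 = 4
vl = min(AVL, VLMAX) = min(3, 4) = 3
vd[0] sub(0xf0,0xf5) -> 0xfb
vd[1] sub(0x05,0xe8) -> 0x1d
vd[2] sub(0x77,0xc1) -> 0xb6
vd[3] tail/keep -> 0x54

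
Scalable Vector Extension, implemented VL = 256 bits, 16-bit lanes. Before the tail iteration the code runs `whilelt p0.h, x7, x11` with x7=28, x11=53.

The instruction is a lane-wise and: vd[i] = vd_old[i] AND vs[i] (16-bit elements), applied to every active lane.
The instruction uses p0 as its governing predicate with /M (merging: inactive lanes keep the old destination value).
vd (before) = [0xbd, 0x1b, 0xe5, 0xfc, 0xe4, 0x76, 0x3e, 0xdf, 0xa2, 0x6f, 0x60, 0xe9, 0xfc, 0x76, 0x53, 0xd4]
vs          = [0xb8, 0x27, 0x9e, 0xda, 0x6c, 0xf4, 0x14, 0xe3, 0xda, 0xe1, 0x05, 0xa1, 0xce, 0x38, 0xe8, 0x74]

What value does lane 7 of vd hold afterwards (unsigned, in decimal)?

vd[7] = 195

256-bit reg / 16-bit elem → 16 lanes
whilelt: lane j active iff 28+j < 53 → j < 25 → 16 active
  i=0: and(0xbd,0xb8) → 184
  i=1: and(0x1b,0x27) → 3
  i=2: and(0xe5,0x9e) → 132
  i=3: and(0xfc,0xda) → 216
  i=4: and(0xe4,0x6c) → 100
  i=5: and(0x76,0xf4) → 116
  i=6: and(0x3e,0x14) → 20
  i=7: and(0xdf,0xe3) → 195
  i=8: and(0xa2,0xda) → 130
  i=9: and(0x6f,0xe1) → 97
  i=10: and(0x60,0x05) → 0
  i=11: and(0xe9,0xa1) → 161
  i=12: and(0xfc,0xce) → 204
  i=13: and(0x76,0x38) → 48
  i=14: and(0x53,0xe8) → 64
  i=15: and(0xd4,0x74) → 84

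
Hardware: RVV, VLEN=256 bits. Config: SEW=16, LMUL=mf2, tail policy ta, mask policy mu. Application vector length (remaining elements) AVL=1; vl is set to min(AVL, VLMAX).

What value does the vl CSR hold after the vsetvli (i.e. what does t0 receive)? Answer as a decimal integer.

vl = 1

lanes per group: 256·1/2/16 = 8
vl = min(AVL, VLMAX) = min(1, 8) = 1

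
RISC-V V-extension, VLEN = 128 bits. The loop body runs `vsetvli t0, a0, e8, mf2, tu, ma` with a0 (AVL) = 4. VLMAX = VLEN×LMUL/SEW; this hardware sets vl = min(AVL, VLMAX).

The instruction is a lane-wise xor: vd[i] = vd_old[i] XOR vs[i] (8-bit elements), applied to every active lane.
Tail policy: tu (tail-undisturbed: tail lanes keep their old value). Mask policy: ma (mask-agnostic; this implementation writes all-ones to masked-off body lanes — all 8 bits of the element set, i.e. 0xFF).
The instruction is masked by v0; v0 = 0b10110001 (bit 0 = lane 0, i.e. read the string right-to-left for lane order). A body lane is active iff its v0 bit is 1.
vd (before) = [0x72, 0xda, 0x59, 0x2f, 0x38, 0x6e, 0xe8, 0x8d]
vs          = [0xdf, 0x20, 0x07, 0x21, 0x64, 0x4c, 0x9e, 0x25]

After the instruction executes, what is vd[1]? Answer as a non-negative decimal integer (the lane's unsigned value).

vd[1] = 255

VLMAX = (128 × 1/2) / 8 = 8 lanes
AVL=4 ≤ VLMAX=8, so vl = 4
vd[0] xor(0x72,0xdf) -> 0xad
vd[1] mask-off/ones -> 0xff
vd[2] mask-off/ones -> 0xff
vd[3] mask-off/ones -> 0xff
vd[4] tail/keep -> 0x38
vd[5] tail/keep -> 0x6e
vd[6] tail/keep -> 0xe8
vd[7] tail/keep -> 0x8d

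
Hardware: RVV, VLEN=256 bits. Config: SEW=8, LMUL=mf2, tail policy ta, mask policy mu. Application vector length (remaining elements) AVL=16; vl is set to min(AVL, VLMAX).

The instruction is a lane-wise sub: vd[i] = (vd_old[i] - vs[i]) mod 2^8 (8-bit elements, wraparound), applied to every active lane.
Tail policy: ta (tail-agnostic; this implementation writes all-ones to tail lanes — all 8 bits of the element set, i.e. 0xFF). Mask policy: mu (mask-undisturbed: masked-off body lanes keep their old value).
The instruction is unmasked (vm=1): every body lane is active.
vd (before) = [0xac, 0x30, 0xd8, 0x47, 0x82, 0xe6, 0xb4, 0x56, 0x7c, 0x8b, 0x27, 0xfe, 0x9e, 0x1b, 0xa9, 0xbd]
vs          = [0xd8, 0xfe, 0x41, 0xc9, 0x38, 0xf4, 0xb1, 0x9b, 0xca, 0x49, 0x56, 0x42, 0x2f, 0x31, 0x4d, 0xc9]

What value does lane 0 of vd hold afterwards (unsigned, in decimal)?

vd[0] = 212

VLMAX = VLEN×LMUL/SEW = 256×1/2/8 = 16
AVL=16 ≤ VLMAX=16, so vl = 16
vd[0] sub(0xac,0xd8) -> 0xd4
vd[1] sub(0x30,0xfe) -> 0x32
vd[2] sub(0xd8,0x41) -> 0x97
vd[3] sub(0x47,0xc9) -> 0x7e
vd[4] sub(0x82,0x38) -> 0x4a
vd[5] sub(0xe6,0xf4) -> 0xf2
vd[6] sub(0xb4,0xb1) -> 0x03
vd[7] sub(0x56,0x9b) -> 0xbb
vd[8] sub(0x7c,0xca) -> 0xb2
vd[9] sub(0x8b,0x49) -> 0x42
vd[10] sub(0x27,0x56) -> 0xd1
vd[11] sub(0xfe,0x42) -> 0xbc
vd[12] sub(0x9e,0x2f) -> 0x6f
vd[13] sub(0x1b,0x31) -> 0xea
vd[14] sub(0xa9,0x4d) -> 0x5c
vd[15] sub(0xbd,0xc9) -> 0xf4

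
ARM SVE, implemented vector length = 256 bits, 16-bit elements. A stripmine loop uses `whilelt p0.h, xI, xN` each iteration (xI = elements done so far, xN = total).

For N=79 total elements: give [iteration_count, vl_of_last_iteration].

[iterations, last_vl] = [5, 15]

256-bit reg / 16-bit elem → 16 lanes
79 elements at 16/iter → 5 passes, remainder 15 on the last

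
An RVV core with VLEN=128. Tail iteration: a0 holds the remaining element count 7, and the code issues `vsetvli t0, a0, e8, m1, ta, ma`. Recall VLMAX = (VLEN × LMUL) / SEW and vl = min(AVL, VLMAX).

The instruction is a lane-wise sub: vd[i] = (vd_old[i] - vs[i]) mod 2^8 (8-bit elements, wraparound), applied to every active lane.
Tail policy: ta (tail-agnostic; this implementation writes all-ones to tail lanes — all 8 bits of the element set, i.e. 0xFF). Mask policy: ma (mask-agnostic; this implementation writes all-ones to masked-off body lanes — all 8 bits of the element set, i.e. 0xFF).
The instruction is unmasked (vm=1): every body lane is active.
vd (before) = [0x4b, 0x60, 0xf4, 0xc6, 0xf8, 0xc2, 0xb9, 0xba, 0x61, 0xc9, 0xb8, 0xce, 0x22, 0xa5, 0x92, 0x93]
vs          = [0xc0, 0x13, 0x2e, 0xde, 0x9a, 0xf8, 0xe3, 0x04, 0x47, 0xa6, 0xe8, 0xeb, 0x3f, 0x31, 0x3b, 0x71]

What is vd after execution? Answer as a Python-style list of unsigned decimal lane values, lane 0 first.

VLMAX = VLEN×LMUL/SEW = 128×1/8 = 16
AVL=7 ≤ VLMAX=16, so vl = 7
  i=0: sub(0x4b,0xc0) → 139
  i=1: sub(0x60,0x13) → 77
  i=2: sub(0xf4,0x2e) → 198
  i=3: sub(0xc6,0xde) → 232
  i=4: sub(0xf8,0x9a) → 94
  i=5: sub(0xc2,0xf8) → 202
  i=6: sub(0xb9,0xe3) → 214
  i=7: tail/ones → 255
  i=8: tail/ones → 255
  i=9: tail/ones → 255
  i=10: tail/ones → 255
  i=11: tail/ones → 255
  i=12: tail/ones → 255
  i=13: tail/ones → 255
  i=14: tail/ones → 255
  i=15: tail/ones → 255

vd = [139, 77, 198, 232, 94, 202, 214, 255, 255, 255, 255, 255, 255, 255, 255, 255]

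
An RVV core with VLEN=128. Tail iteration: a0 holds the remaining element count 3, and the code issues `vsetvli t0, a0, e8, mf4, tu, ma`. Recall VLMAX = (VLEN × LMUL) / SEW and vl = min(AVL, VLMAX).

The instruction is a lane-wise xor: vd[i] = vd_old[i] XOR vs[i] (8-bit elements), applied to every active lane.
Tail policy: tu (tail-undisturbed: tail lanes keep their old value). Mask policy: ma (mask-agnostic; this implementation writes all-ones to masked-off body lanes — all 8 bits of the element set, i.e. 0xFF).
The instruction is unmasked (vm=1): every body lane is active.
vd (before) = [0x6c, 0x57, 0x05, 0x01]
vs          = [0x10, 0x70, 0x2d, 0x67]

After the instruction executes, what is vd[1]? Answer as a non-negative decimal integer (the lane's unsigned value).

VLMAX = (128 × 1/4) / 8 = 4 lanes
AVL=3 ≤ VLMAX=4, so vl = 3
  i=0: xor(0x6c,0x10) → 124
  i=1: xor(0x57,0x70) → 39
  i=2: xor(0x05,0x2d) → 40
  i=3: tail/keep → 1

vd[1] = 39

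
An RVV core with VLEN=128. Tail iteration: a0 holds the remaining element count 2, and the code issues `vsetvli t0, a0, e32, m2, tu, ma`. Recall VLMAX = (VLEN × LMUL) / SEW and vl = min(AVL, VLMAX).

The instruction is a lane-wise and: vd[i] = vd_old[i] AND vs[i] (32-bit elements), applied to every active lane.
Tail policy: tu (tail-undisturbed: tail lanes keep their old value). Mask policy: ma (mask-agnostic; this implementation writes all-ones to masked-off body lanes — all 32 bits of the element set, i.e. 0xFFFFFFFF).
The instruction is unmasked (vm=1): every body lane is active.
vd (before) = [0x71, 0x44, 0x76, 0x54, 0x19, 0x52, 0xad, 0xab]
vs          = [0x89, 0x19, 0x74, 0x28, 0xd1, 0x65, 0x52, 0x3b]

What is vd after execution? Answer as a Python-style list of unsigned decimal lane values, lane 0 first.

VLMAX = VLEN×LMUL/SEW = 128×2/32 = 8
vl ← min(2, 8) = 2
vd[0] and(0x71,0x89) -> 0x01
vd[1] and(0x44,0x19) -> 0x00
vd[2] tail/keep -> 0x76
vd[3] tail/keep -> 0x54
vd[4] tail/keep -> 0x19
vd[5] tail/keep -> 0x52
vd[6] tail/keep -> 0xad
vd[7] tail/keep -> 0xab

vd = [1, 0, 118, 84, 25, 82, 173, 171]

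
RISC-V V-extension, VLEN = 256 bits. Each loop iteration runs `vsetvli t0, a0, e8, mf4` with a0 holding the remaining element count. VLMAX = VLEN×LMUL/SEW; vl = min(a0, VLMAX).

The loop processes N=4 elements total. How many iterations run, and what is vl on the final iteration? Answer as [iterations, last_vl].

[iterations, last_vl] = [1, 4]

VLMAX = VLEN×LMUL/SEW = 256×1/4/8 = 8
iterations = ceil(4/8) = 1; final-pass vl = 4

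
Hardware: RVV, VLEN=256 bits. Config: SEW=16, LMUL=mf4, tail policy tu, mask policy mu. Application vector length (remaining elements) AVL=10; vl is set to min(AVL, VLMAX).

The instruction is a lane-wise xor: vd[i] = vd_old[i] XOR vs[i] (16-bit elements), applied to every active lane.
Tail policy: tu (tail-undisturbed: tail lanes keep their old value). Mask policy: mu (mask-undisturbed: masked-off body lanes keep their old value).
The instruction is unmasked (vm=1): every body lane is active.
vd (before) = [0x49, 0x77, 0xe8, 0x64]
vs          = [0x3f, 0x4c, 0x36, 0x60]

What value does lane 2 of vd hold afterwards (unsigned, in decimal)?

VLMAX = (256 × 1/4) / 16 = 4 lanes
AVL=10 > VLMAX=4, so vl = 4
lane  0: xor(0x49,0x3f) ⇒ 0x76
lane  1: xor(0x77,0x4c) ⇒ 0x3b
lane  2: xor(0xe8,0x36) ⇒ 0xde
lane  3: xor(0x64,0x60) ⇒ 0x04

vd[2] = 222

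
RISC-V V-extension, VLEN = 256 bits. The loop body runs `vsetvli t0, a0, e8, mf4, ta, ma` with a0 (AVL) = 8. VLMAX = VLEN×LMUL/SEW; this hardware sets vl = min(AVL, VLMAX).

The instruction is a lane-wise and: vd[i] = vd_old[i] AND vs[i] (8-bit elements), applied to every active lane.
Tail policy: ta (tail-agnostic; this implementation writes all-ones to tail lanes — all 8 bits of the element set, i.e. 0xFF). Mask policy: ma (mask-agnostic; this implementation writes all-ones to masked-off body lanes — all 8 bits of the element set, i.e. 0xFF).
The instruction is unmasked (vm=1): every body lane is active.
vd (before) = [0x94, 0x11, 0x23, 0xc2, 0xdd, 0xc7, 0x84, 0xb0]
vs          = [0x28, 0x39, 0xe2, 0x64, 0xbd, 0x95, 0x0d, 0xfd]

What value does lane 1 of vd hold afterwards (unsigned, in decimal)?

VLMAX = (256 × 1/4) / 8 = 8 lanes
AVL=8 ≤ VLMAX=8, so vl = 8
[0] and(0x94,0x28) = 0x00
[1] and(0x11,0x39) = 0x11
[2] and(0x23,0xe2) = 0x22
[3] and(0xc2,0x64) = 0x40
[4] and(0xdd,0xbd) = 0x9d
[5] and(0xc7,0x95) = 0x85
[6] and(0x84,0x0d) = 0x04
[7] and(0xb0,0xfd) = 0xb0

vd[1] = 17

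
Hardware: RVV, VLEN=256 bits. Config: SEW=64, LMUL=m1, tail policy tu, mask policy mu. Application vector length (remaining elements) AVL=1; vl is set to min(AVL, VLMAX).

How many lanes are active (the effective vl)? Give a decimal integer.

lanes per group: 256·1/64 = 4
AVL=1 ≤ VLMAX=4, so vl = 1

vl = 1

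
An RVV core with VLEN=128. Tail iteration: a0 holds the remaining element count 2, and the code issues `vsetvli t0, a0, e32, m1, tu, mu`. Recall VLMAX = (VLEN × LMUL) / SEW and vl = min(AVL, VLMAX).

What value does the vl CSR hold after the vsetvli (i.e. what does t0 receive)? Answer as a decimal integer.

VLMAX = VLEN×LMUL/SEW = 128×1/32 = 4
vl = min(AVL, VLMAX) = min(2, 4) = 2

vl = 2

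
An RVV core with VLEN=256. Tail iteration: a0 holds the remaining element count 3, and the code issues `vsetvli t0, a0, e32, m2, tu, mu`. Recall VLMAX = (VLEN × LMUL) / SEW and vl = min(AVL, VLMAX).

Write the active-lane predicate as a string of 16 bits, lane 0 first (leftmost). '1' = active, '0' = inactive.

predicate = 1110000000000000

lanes per group: 256·2/32 = 16
vl = min(AVL, VLMAX) = min(3, 16) = 3
bits (lane 0 leftmost): 1110000000000000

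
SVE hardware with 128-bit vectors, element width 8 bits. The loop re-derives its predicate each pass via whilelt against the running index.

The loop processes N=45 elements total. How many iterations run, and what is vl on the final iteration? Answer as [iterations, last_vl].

[iterations, last_vl] = [3, 13]

lane count: 128 div 8 = 16
45 elements at 16/iter → 3 passes, remainder 13 on the last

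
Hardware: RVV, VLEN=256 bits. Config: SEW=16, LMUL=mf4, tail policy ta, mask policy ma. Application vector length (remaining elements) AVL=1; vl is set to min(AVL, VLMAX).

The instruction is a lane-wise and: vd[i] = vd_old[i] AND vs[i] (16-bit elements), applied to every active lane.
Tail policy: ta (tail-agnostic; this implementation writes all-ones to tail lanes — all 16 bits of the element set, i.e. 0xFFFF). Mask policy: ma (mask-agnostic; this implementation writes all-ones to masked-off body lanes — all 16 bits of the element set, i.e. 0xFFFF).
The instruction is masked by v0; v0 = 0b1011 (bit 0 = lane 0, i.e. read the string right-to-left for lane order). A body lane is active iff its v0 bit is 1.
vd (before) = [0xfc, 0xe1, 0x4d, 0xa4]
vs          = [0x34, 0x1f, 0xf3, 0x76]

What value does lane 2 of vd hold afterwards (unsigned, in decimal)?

lanes per group: 256·1/4/16 = 4
AVL=1 ≤ VLMAX=4, so vl = 1
[0] and(0xfc,0x34) = 0x34
[1] tail/ones = 0xffff
[2] tail/ones = 0xffff
[3] tail/ones = 0xffff

vd[2] = 65535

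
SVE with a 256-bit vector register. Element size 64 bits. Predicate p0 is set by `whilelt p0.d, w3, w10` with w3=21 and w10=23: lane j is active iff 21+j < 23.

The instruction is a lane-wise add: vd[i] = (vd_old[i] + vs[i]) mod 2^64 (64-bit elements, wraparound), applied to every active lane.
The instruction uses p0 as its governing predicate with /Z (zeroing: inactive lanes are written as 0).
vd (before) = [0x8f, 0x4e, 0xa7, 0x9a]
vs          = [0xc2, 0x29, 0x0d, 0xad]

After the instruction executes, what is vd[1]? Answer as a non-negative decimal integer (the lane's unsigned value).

256-bit reg / 64-bit elem → 4 lanes
p0[j] = (21+j < 23); true for j=0..1 → 2 lanes set
vd[0] add(0x8f,0xc2) -> 0x151
vd[1] add(0x4e,0x29) -> 0x77
vd[2] tail/zero -> 0x00
vd[3] tail/zero -> 0x00

vd[1] = 119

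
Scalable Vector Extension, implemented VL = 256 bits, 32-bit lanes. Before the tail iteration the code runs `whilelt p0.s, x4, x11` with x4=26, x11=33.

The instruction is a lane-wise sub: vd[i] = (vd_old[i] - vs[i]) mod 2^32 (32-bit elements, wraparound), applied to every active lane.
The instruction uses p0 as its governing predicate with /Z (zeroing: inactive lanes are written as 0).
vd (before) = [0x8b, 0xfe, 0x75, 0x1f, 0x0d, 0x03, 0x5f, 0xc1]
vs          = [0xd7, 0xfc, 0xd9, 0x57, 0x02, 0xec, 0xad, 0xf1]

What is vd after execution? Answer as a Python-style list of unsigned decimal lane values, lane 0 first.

256-bit reg / 32-bit elem → 8 lanes
active while 26+j < 33, i.e. j ∈ [0,7) capped at 8 ⇒ 7
vd[0] sub(0x8b,0xd7) -> 0xffffffb4
vd[1] sub(0xfe,0xfc) -> 0x02
vd[2] sub(0x75,0xd9) -> 0xffffff9c
vd[3] sub(0x1f,0x57) -> 0xffffffc8
vd[4] sub(0x0d,0x02) -> 0x0b
vd[5] sub(0x03,0xec) -> 0xffffff17
vd[6] sub(0x5f,0xad) -> 0xffffffb2
vd[7] tail/zero -> 0x00

vd = [4294967220, 2, 4294967196, 4294967240, 11, 4294967063, 4294967218, 0]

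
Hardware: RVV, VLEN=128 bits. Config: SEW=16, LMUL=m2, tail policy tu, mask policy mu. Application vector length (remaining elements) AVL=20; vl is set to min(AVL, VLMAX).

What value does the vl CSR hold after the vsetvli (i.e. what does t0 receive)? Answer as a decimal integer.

vl = 16

VLMAX = VLEN×LMUL/SEW = 128×2/16 = 16
vl ← min(20, 16) = 16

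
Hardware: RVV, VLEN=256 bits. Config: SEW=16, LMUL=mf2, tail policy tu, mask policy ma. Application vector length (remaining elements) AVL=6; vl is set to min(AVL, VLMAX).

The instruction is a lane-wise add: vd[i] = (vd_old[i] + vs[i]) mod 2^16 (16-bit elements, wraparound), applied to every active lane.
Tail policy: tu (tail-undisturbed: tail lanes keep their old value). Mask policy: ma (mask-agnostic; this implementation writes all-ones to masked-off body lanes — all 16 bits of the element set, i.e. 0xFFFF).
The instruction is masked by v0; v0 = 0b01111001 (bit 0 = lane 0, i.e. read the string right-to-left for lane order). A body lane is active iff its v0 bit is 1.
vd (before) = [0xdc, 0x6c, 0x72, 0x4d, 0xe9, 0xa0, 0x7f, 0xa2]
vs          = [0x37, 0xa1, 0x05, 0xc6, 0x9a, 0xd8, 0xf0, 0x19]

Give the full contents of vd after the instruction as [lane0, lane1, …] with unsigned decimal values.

VLMAX = (256 × 1/2) / 16 = 8 lanes
vl = min(AVL, VLMAX) = min(6, 8) = 6
  i=0: add(0xdc,0x37) → 275
  i=1: mask-off/ones → 65535
  i=2: mask-off/ones → 65535
  i=3: add(0x4d,0xc6) → 275
  i=4: add(0xe9,0x9a) → 387
  i=5: add(0xa0,0xd8) → 376
  i=6: tail/keep → 127
  i=7: tail/keep → 162

vd = [275, 65535, 65535, 275, 387, 376, 127, 162]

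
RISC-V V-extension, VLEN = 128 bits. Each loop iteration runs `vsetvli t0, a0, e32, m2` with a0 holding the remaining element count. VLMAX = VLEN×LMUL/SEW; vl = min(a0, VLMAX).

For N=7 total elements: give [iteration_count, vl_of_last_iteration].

lanes per group: 128·2/32 = 8
iterations = ceil(7/8) = 1; final-pass vl = 7

[iterations, last_vl] = [1, 7]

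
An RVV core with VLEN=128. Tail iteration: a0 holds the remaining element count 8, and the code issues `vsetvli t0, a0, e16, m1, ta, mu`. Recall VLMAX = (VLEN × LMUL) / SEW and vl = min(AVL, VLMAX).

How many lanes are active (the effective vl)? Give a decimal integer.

VLMAX = VLEN×LMUL/SEW = 128×1/16 = 8
vl = min(AVL, VLMAX) = min(8, 8) = 8

vl = 8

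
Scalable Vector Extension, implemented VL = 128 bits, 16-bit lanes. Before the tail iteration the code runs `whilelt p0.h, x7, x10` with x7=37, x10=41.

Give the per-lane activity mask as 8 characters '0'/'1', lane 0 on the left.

128-bit reg / 16-bit elem → 8 lanes
p0[j] = (37+j < 41); true for j=0..3 → 4 lanes set
bits (lane 0 leftmost): 11110000

predicate = 11110000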